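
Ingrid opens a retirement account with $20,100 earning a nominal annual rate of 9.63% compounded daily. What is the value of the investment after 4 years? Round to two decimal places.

$29,543.66

Periodic rate = 9.63%/365 = 0.000263836; periods = 365·4 = 1460.
A = 20,100·(1 + 0.0963/365)^1460 ≈ 20,100·1.4698335957 ≈ 29,543.6553.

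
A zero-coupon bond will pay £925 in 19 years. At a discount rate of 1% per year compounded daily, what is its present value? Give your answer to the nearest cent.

£764.94

Growth factor = (1 + 0.01/365)^6935 ≈ 1.20924645.
P = 925/1.20924645 ≈ 764.9392.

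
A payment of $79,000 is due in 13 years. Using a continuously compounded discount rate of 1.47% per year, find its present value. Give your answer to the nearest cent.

$65,257.95

P = A·e^(−rt) = 79,000·e^(−0.1911).
e^(−0.1911) ≈ 0.82604997902, so P ≈ 65,257.9483.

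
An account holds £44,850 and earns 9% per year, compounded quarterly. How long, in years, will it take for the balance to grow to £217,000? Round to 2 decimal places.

17.71 years

We need (1 + 0.0225)^(4t) = 4.8384, so 4t = ln 4.8384 / ln 1.0225 ≈ 70.8553.
t ≈ 70.8553/4 = 17.7138 years.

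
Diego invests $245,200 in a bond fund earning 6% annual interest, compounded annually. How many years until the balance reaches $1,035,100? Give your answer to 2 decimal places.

(1 + 0.06)^t = 1,035,100/245,200 = 4.2215.
t·ln(1 + 0.06) = ln(4.2215); t = 1.4402/0.0582689 ≈ 24.7161.

24.72 years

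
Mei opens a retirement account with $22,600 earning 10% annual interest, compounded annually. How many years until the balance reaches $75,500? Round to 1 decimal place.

(1 + 0.1)^t = 75,500/22,600 = 3.3407.
t·ln(1 + 0.1) = ln(3.3407); t = 1.2062/0.0953102 ≈ 12.6553.

12.7 years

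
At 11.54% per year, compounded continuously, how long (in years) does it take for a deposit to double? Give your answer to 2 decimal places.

e^(0.1154t) = 2, so 0.1154t = ln 2 ≈ 0.69315.
t ≈ 0.69315/0.1154 ≈ 6.0065.

6.01 years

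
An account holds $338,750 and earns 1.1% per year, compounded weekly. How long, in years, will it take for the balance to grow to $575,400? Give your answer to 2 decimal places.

(1 + 0.000211538)^(52t) = 575,400/338,750 = 1.6986.
52t·ln(1 + 0.000211538) = ln(1.6986); 52t = 0.5298/0.000211516 ≈ 2504.7885.
t ≈ 48.1690 years.

48.17 years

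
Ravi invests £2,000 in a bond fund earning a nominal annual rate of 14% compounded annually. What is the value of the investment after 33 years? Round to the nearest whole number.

Annual rate = 14% = 0.14; years = 33.
A = 2,000·(1 + 0.14)^33 ≈ 2,000·75.4849017482 ≈ 150,969.8035.

£150,970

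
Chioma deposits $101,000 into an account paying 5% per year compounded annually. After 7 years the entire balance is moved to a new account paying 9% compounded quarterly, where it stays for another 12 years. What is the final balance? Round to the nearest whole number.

$413,510

Phase 1: 101,000·(1 + 0.05)^7 ≈ 142,117.1427.
Phase 2: 142,117.1427·(1 + 0.0225)^48 ≈ 413,509.6679.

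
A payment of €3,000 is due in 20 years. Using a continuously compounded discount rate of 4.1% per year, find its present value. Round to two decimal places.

€1,321.29

P = A·e^(−rt) = 3,000·e^(−0.82).
e^(−0.82) ≈ 0.4404316545, so P ≈ 1,321.2950.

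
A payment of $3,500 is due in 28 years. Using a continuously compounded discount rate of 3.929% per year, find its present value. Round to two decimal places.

$1,164.91

P = A·e^(−rt) = 3,500·e^(−1.10012).
e^(−1.10012) ≈ 0.3328311416, so P ≈ 1,164.9090.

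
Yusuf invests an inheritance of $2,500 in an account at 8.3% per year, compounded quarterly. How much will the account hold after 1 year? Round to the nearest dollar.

$2,714

Growth factor = (1 + 0.02075)^4 ≈ 1.085619297.
A ≈ 2,500 × 1.085619297 ≈ 2,714.0482.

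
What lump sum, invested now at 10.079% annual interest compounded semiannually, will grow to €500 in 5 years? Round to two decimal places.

€305.80

Growth factor = (1 + 0.050395)^10 ≈ 1.63503276.
P = 500/1.63503276 ≈ 305.8043.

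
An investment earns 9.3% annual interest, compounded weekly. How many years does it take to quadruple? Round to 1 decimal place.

14.9 years

(1 + 0.00178846)^(52t) = 4.
52t = ln 4 / ln(1 + 0.00178846) ≈ 1.3863/0.00178686 ≈ 775.8253.
t ≈ 14.9197.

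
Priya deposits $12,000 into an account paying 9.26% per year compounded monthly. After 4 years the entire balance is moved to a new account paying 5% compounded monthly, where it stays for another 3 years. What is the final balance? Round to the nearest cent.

Phase 1: 12,000·(1 + 0.0926/12)^48 ≈ 17,355.0726.
Phase 2: 17,355.0726·(1 + 0.05/12)^36 ≈ 20,157.4349.

$20,157.43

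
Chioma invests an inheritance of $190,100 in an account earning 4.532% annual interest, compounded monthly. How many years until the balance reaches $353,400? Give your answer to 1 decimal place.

We need (1 + 0.00377667)^(12t) = 1.859, so 12t = ln 1.859 / ln 1.003777 ≈ 164.4891.
t ≈ 164.4891/12 = 13.7074 years.

13.7 years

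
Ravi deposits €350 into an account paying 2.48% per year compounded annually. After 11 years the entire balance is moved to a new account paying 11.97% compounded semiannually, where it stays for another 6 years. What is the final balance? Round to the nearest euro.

After 11 years at 2.48%: 350 × 1.30927322 ≈ 458.2456.
Then 6 years at 11.97%: 458.2456 × 2.00878219 ≈ 920.5157.

€921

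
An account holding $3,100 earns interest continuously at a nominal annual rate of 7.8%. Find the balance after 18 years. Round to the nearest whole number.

A = P·e^(rt) = 3,100·e^(0.078·18) = 3,100·e^1.404.
e^1.404 ≈ 4.0714532516, so A ≈ 12,621.5051.

$12,622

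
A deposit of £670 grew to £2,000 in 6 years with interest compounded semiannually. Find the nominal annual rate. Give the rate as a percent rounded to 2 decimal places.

19.08%

The 12-period growth factor is 2,000/670 = 2.98507.
r/2 = 2.98507^(1/12) − 1 ≈ 0.0954173, so r ≈ 2·0.0954173 = 19.08346%.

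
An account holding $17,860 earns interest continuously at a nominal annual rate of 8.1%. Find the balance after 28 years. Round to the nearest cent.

A = P·e^(rt) = 17,860·e^(0.081·28) = 17,860·e^2.268.
e^2.268 ≈ 9.66006135835, so A ≈ 172,528.6959.

$172,528.70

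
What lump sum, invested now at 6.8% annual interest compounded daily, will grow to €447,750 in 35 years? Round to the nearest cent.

€41,448.71

Periodic rate = 6.8%/365 = 0.000186301; 12775 periods.
P = 447,750/(1 + 0.068/365)^12775 ≈ 447,750/10.8025079947 ≈ 41,448.7080.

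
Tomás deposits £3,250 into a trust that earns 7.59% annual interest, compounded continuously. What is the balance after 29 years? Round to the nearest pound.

£29,364

A = P·e^(rt) = 3,250·e^(0.0759·29) = 3,250·e^2.2011.
e^2.2011 ≈ 9.0349464764, so A ≈ 29,363.5760.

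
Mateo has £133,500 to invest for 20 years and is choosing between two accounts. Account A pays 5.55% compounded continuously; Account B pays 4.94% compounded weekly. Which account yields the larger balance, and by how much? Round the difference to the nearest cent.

Account A, by £46,693.01

A: e^(0.0555·20) = e^1.11 ≈ 3.03435839444, so 133,500 × 3.03435839444 ≈ 405,086.8457.
B: (1 + 0.00095)^1040 ≈ 2.6845980025, so 133,500 × 2.6845980025 ≈ 358,393.8333.
Difference ≈ 46,693.0123 in favor of A.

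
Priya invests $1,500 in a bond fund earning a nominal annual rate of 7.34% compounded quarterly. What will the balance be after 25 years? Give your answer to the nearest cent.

$9,242.68

Growth factor = (1 + 0.01835)^100 ≈ 6.161788297.
A ≈ 1,500 × 6.161788297 ≈ 9,242.6824.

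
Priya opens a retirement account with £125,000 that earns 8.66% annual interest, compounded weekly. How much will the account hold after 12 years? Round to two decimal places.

Growth factor = (1 + 0.0866/52)^624 ≈ 2.82451205475.
A ≈ 125,000 × 2.82451205475 ≈ 353,064.0068.

£353,064.01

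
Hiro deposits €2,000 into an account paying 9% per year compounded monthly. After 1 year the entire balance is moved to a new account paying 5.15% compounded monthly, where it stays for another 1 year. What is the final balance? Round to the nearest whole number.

Phase 1: 2,000·(1 + 0.0075)^12 ≈ 2,187.6138.
Phase 2: 2,187.6138·(1 + 0.0515/12)^12 ≈ 2,302.9736.

€2,303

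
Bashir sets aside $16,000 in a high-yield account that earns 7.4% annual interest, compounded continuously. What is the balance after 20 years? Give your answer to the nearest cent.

A = P·e^(rt) = 16,000·e^(0.074·20) = 16,000·e^1.48.
e^1.48 ≈ 4.3929456809, so A ≈ 70,287.1309.

$70,287.13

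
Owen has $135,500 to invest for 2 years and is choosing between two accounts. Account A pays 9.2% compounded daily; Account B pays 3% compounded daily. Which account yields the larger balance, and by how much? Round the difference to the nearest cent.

Account A, by $18,990.87

Account A growth factor: (1 + 0.092/365)^730 ≈ 1.20198795451; balance ≈ 162,869.3678.
Account B growth factor: (1 + 0.03/365)^730 ≈ 1.06183392847; balance ≈ 143,878.4973.
Account A is larger by 18,990.8705.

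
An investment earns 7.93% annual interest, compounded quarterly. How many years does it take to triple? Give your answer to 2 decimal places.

13.99 years

(1 + 0.019825)^(4t) = 3.
4t = ln 3 / ln(1 + 0.019825) ≈ 1.0986/0.019631 ≈ 55.9630.
t ≈ 13.9908.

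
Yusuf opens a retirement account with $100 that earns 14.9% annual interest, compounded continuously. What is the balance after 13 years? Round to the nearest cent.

$693.79

A = P·e^(rt) = 100·e^(0.149·13) = 100·e^1.937.
e^1.937 ≈ 6.937906, so A ≈ 693.7906.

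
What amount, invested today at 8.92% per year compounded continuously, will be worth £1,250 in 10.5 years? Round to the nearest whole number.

P = A·e^(−rt) = 1,250·e^(−0.9366).
e^(−0.9366) ≈ 0.3919582304, so P ≈ 489.9478.

£490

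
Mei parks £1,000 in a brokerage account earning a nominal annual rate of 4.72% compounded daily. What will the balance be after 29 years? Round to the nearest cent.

£3,930.28

Periodic rate = 4.72%/365 = 0.000129315; periods = 365·29 = 10585.
A = 1,000·(1 + 0.0472/365)^10585 ≈ 1,000·3.930283279 ≈ 3,930.2833.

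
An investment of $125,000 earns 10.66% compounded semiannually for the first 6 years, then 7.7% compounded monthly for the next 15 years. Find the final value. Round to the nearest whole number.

$737,128

After 6 years at 10.66%: 125,000 × 1.86476886851 ≈ 233,096.1086.
Then 15 years at 7.7%: 233,096.1086 × 3.1623333308 ≈ 737,127.5934.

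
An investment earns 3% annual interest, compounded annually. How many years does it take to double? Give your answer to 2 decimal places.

(1 + 0.03)^t = 2.
t = ln 2 / ln(1 + 0.03) ≈ 0.69315/0.0295588 ≈ 23.4498.

23.45 years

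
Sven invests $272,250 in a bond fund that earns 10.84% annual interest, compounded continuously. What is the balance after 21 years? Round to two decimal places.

$2,652,136.34

A = P·e^(rt) = 272,250·e^(0.1084·21) = 272,250·e^2.2764.
e^2.2764 ≈ 9.741547636989, so A ≈ 2,652,136.3442.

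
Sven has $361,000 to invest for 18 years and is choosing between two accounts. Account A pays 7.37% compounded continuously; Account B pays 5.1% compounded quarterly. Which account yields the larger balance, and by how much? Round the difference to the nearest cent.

Account A, by $461,510.71

A: e^(0.0737·18) = e^1.3266 ≈ 3.768209669735, so 361,000 × 3.768209669735 ≈ 1,360,323.6908.
B: (1 + 0.01275)^72 ≈ 2.48978664794, so 361,000 × 2.48978664794 ≈ 898,812.9799.
Difference ≈ 461,510.7109 in favor of A.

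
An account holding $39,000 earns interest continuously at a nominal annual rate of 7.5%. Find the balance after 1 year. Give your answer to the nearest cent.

$42,037.48

A = P·e^(rt) = 39,000·e^(0.075·1) = 39,000·e^0.075.
e^0.075 ≈ 1.0778841509, so A ≈ 42,037.4819.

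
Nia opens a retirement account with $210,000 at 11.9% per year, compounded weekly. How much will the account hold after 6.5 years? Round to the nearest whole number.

$454,739

Growth factor = (1 + 0.119/52)^338 ≈ 2.16542421706.
A ≈ 210,000 × 2.16542421706 ≈ 454,739.0856.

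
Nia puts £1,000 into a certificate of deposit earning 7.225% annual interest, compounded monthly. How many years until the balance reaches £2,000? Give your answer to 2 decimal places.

9.62 years

(1 + 0.00602083)^(12t) = 2,000/1,000 = 2.
12t·ln(1 + 0.00602083) = ln(2); 12t = 0.69315/0.00600278 ≈ 115.4710.
t ≈ 9.6226 years.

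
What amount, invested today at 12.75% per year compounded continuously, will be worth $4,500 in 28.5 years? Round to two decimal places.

$118.88

P = A·e^(−rt) = 4,500·e^(−3.63375).
e^(−3.63375) ≈ 0.02641693493, so P ≈ 118.8762.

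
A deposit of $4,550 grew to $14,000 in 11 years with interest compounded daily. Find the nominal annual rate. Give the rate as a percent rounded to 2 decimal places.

10.22%

The 4015-period growth factor is 14,000/4,550 = 3.07692.
r/365 = 3.07692^(1/4015) − 1 ≈ 0.000279972, so r ≈ 365·0.000279972 = 10.21898%.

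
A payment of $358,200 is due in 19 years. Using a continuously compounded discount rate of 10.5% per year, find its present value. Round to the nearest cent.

P = A·e^(−rt) = 358,200·e^(−1.995).
e^(−1.995) ≈ 0.136013654167, so P ≈ 48,720.0909.

$48,720.09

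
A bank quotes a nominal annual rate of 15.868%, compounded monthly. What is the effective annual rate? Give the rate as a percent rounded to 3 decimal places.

17.074%

One year is 12 periods at 0.0132233 each: (1 + 0.0132233)^12 ≈ 1.170745.
EAR = 1.170745 − 1 ≈ 17.07447%.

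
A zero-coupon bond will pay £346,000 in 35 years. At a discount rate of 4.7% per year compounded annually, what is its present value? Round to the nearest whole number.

£69,333

Annual rate = 4.7% = 0.047; 35 periods.
P = 346,000/(1 + 0.047)^35 ≈ 346,000/4.99038277927 ≈ 69,333.3588.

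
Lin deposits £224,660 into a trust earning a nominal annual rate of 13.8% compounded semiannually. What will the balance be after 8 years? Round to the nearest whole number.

Growth factor = (1 + 0.069)^16 ≈ 2.90832732259.
A ≈ 224,660 × 2.90832732259 ≈ 653,384.8163.

£653,385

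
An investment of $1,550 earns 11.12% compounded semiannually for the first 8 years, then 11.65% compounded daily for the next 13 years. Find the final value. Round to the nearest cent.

$16,747.73

After 8 years at 11.12%: 1,550 × 2.3767861319 ≈ 3,684.0185.
Then 13 years at 11.65%: 3,684.0185 × 4.5460483169 ≈ 16,747.7261.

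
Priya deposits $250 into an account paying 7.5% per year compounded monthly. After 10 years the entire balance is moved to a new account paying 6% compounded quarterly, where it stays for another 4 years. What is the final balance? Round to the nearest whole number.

After 10 years at 7.5%: 250 × 2.11206464 ≈ 528.0162.
Then 4 years at 6%: 528.0162 × 1.26898555 ≈ 670.0449.

$670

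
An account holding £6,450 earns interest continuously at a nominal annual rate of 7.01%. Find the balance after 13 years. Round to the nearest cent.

£16,044.72

A = P·e^(rt) = 6,450·e^(0.0701·13) = 6,450·e^0.9113.
e^0.9113 ≈ 2.4875542528, so A ≈ 16,044.7249.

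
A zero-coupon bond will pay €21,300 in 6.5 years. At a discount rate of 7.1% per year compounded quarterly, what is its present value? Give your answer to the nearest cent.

Periodic rate = 7.1%/4 = 0.01775; 26 periods.
P = 21,300/(1 + 0.01775)^26 ≈ 21,300/1.5800429314 ≈ 13,480.6464.

€13,480.65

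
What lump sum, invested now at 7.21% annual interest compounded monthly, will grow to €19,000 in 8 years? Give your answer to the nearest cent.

Growth factor = (1 + 0.0721/12)^96 ≈ 1.7772622285.
P = 19,000/1.7772622285 ≈ 10,690.6002.

€10,690.60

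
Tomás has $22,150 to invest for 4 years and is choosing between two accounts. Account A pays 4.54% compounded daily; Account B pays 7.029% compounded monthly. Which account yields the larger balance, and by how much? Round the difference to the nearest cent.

Account B, by $2,756.76

A: (1 + 0.0454/365)^1460 ≈ 1.1991209023, so 22,150 × 1.1991209023 ≈ 26,560.5280.
B: (1 + 0.0058575)^48 ≈ 1.3235794276, so 22,150 × 1.3235794276 ≈ 29,317.2843.
Difference ≈ 2,756.7563 in favor of B.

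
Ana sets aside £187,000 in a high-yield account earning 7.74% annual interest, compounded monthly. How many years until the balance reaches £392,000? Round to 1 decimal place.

9.6 years

We need (1 + 0.00645)^(12t) = 2.0963, so 12t = ln 2.0963 / ln 1.00645 ≈ 115.1221.
t ≈ 115.1221/12 = 9.5935 years.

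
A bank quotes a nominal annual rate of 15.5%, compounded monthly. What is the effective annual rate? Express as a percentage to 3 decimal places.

EAR = (1 + 15.5%/12)^12 − 1 = (1 + 0.0129167)^12 − 1.
(1 + 0.0129167)^12 ≈ 1.1665, so EAR ≈ 16.64996%.

16.650%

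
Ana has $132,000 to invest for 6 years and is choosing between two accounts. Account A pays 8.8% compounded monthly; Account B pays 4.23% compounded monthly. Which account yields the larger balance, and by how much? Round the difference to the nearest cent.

Account A growth factor: (1 + 0.088/12)^72 ≈ 1.69227438335; balance ≈ 223,380.2186.
Account B growth factor: (1 + 0.003525)^72 ≈ 1.28833891513; balance ≈ 170,060.7368.
Account A is larger by 53,319.4818.

Account A, by $53,319.48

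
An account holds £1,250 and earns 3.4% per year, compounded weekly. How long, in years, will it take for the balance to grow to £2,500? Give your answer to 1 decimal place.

(1 + 0.000653846)^(52t) = 2,500/1,250 = 2.
52t·ln(1 + 0.000653846) = ln(2); 52t = 0.69315/0.000653632 ≈ 1060.4540.
t ≈ 20.3933 years.

20.4 years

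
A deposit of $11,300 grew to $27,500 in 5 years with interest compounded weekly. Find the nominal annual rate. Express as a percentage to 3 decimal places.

17.818%

The 260-period growth factor is 27,500/11,300 = 2.43363.
r/52 = 2.43363^(1/260) − 1 ≈ 0.00342656, so r ≈ 52·0.00342656 = 17.81812%.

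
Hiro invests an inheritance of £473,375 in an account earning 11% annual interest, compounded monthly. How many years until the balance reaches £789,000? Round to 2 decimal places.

4.67 years

We need (1 + 0.00916667)^(12t) = 1.6668, so 12t = ln 1.6668 / ln 1.009167 ≈ 55.9872.
t ≈ 55.9872/12 = 4.6656 years.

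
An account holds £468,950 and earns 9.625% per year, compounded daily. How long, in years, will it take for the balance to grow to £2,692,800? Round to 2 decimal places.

(1 + 0.000263699)^(365t) = 2,692,800/468,950 = 5.7422.
365t·ln(1 + 0.000263699) = ln(5.7422); 365t = 1.7478/0.000263664 ≈ 6629.0489.
t ≈ 18.1618 years.

18.16 years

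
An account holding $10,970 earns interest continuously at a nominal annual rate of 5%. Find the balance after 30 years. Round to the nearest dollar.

$49,164

A = P·e^(rt) = 10,970·e^(0.05·30) = 10,970·e^1.5.
e^1.5 ≈ 4.4816890703, so A ≈ 49,164.1291.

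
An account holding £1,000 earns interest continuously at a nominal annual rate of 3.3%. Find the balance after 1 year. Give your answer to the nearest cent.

A = P·e^(rt) = 1,000·e^(0.033·1) = 1,000·e^0.033.
e^0.033 ≈ 1.033550539, so A ≈ 1,033.5505.

£1,033.55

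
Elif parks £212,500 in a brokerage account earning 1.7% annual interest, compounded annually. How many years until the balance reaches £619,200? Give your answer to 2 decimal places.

63.44 years

(1 + 0.017)^t = 619,200/212,500 = 2.9139.
t·ln(1 + 0.017) = ln(2.9139); t = 1.0695/0.0168571 ≈ 63.4442.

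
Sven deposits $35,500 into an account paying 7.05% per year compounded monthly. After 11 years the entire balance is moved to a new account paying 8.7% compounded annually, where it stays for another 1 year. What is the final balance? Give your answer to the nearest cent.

After 11 years at 7.05%: 35,500 × 2.1667554231 ≈ 76,919.8175.
Then 1 years at 8.7%: 76,919.8175 × 1.087 ≈ 83,611.8416.

$83,611.84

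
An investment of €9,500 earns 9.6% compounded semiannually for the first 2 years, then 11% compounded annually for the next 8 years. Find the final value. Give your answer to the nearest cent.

€26,409.04

Phase 1: 9,500·(1 + 0.048)^4 ≈ 11,459.5809.
Phase 2: 11,459.5809·(1 + 0.11)^8 ≈ 26,409.0371.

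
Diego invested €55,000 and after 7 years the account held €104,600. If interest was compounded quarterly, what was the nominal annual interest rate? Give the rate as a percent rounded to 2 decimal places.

(1 + r/4)^28 = 104,600/55,000 = 1.90182.
1 + r/4 = 1.90182^(1/28) ≈ 1.023223, so r/4 ≈ 0.0232231.
r ≈ 4·0.0232231 = 9.28923%.

9.29%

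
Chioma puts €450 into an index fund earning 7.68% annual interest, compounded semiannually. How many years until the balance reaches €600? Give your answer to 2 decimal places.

3.82 years

We need (1 + 0.0384)^(2t) = 1.3333, so 2t = ln 1.3333 / ln 1.0384 ≈ 7.6347.
t ≈ 7.6347/2 = 3.8173 years.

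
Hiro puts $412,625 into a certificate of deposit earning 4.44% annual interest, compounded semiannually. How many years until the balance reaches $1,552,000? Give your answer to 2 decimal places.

We need (1 + 0.0222)^(2t) = 3.7613, so 2t = ln 3.7613 / ln 1.0222 ≈ 60.3339.
t ≈ 60.3339/2 = 30.1669 years.

30.17 years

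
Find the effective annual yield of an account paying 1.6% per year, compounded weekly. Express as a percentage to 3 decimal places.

1.613%

One year is 52 periods at 0.000307692 each: (1 + 0.000307692)^52 ≈ 1.016126.
EAR = 1.016126 − 1 ≈ 1.61262%.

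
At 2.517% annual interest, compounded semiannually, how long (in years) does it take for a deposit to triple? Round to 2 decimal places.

(1 + 0.012585)^(2t) = 3.
2t = ln 3 / ln(1 + 0.012585) ≈ 1.0986/0.0125065 ≈ 87.8435.
t ≈ 43.9218.

43.92 years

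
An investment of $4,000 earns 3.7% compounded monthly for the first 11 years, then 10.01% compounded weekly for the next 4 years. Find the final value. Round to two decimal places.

$8,959.22

Phase 1: 4,000·(1 + 0.037/12)^132 ≈ 6,005.4548.
Phase 2: 6,005.4548·(1 + 0.001925)^208 ≈ 8,959.2212.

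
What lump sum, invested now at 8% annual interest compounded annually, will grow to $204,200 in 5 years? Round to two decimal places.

$138,975.09

Growth factor = (1 + 0.08)^5 ≈ 1.4693280768.
P = 204,200/1.4693280768 ≈ 138,975.0888.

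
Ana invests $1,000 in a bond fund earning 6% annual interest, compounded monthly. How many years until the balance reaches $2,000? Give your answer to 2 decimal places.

11.58 years

We need (1 + 0.005)^(12t) = 2, so 12t = ln 2 / ln 1.005 ≈ 138.9757.
t ≈ 138.9757/12 = 11.5813 years.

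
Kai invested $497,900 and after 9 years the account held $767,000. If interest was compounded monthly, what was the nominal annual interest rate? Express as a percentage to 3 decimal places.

4.811%

(1 + r/12)^108 = 767,000/497,900 = 1.54047.
1 + r/12 = 1.54047^(1/108) ≈ 1.004009, so r/12 ≈ 0.00400882.
r ≈ 12·0.00400882 = 4.81059%.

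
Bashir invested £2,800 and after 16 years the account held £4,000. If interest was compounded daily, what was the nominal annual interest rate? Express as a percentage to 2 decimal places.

2.23%

The 5840-period growth factor is 4,000/2,800 = 1.42857.
r/365 = 1.42857^(1/5840) − 1 ≈ 0.0000610763, so r ≈ 365·0.0000610763 = 2.22929%.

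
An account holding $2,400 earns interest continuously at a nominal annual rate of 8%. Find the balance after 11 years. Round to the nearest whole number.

$5,786

A = P·e^(rt) = 2,400·e^(0.08·11) = 2,400·e^0.88.
e^0.88 ≈ 2.410899706, so A ≈ 5,786.1593.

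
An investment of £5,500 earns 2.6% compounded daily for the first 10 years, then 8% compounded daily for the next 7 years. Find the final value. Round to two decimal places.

After 10 years at 2.6%: 5,500 × 1.2969180774 ≈ 7,133.0494.
Then 7 years at 8%: 7,133.0494 × 1.7505650808 ≈ 12,486.8672.

£12,486.87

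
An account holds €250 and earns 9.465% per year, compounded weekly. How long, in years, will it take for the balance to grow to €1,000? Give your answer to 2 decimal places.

14.66 years

(1 + 0.00182019)^(52t) = 1,000/250 = 4.
52t·ln(1 + 0.00182019) = ln(4); 52t = 1.3863/0.00181854 ≈ 762.3127.
t ≈ 14.6599 years.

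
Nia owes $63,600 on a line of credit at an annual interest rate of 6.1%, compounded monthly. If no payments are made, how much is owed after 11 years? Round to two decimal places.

$124,202.56

Growth factor = (1 + 0.061/12)^132 ≈ 1.95287041774.
A ≈ 63,600 × 1.95287041774 ≈ 124,202.5586.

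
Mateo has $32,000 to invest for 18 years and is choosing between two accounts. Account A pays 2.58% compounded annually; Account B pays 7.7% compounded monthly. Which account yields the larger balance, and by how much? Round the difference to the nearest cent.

Account B, by $76,782.07

Account A growth factor: (1 + 0.0258)^18 ≈ 1.5817159903; balance ≈ 50,614.9117.
Account B growth factor: (1 + 0.077/12)^216 ≈ 3.9811558079; balance ≈ 127,396.9859.
Account B is larger by 76,782.0742.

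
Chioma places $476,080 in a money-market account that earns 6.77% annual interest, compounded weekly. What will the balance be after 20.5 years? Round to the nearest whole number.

Growth factor = (1 + 0.0677/52)^1066 ≈ 4.00261279409.
A ≈ 476,080 × 4.00261279409 ≈ 1,905,563.8990.

$1,905,564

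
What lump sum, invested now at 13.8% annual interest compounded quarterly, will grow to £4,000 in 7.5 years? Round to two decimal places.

£1,445.92

Growth factor = (1 + 0.0345)^30 ≈ 2.766399198.
P = 4,000/2.766399198 ≈ 1,445.9229.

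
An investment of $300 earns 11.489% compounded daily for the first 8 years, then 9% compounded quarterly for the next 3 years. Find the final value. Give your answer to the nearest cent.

Phase 1: 300·(1 + 0.11489/365)^2920 ≈ 752.0162.
Phase 2: 752.0162·(1 + 0.0225)^12 ≈ 982.1707.

$982.17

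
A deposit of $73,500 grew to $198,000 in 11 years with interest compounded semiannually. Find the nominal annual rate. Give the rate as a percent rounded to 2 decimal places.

(1 + r/2)^22 = 198,000/73,500 = 2.69388.
1 + r/2 = 2.69388^(1/22) ≈ 1.046075, so r/2 ≈ 0.0460745.
r ≈ 2·0.0460745 = 9.21491%.

9.21%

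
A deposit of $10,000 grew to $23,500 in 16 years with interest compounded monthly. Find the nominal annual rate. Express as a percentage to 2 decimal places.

5.35%

(1 + r/12)^192 = 23,500/10,000 = 2.35.
1 + r/12 = 2.35^(1/192) ≈ 1.00446, so r/12 ≈ 0.00446.
r ≈ 12·0.00446 = 5.35200%.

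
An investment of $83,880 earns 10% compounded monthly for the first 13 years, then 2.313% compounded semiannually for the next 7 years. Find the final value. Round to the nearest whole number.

Phase 1: 83,880·(1 + 0.1/12)^156 ≈ 306,127.1214.
Phase 2: 306,127.1214·(1 + 0.011565)^14 ≈ 359,596.0640.

$359,596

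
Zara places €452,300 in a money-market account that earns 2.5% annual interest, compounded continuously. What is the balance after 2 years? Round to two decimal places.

€475,489.92

A = P·e^(rt) = 452,300·e^(0.025·2) = 452,300·e^0.05.
e^0.05 ≈ 1.05127109638, so A ≈ 475,489.9169.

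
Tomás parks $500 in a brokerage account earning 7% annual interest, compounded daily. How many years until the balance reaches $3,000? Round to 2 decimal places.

We need (1 + 0.000191781)^(365t) = 6, so 365t = ln 6 / ln 1.000192 ≈ 9343.6417.
t ≈ 9343.6417/365 = 25.5990 years.

25.60 years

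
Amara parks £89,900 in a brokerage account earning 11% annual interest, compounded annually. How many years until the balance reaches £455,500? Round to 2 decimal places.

15.55 years

We need (1 + 0.11)^t = 5.0667, so t = ln 5.0667 / ln 1.11 ≈ 15.5490.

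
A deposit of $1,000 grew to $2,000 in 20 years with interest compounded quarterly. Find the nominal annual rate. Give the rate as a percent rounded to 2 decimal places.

3.48%

The 80-period growth factor is 2,000/1,000 = 2.
r/4 = 2^(1/80) − 1 ≈ 0.00870198, so r ≈ 4·0.00870198 = 3.48079%.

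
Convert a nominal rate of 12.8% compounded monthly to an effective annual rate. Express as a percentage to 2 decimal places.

13.58%

EAR = (1 + 12.8%/12)^12 − 1 = (1 + 0.0106667)^12 − 1.
(1 + 0.0106667)^12 ≈ 1.135783, so EAR ≈ 13.57829%.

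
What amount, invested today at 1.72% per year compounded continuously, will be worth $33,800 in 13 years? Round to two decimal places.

$27,027.66

P = A·e^(−rt) = 33,800·e^(−0.2236).
e^(−0.2236) ≈ 0.79963492438, so P ≈ 27,027.6604.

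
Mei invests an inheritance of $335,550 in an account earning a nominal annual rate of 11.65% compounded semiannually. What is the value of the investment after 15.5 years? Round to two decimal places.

Periodic rate = 11.65%/2 = 0.05825; periods = 2·15.5 = 31.
A = 335,550·(1 + 0.05825)^31 ≈ 335,550·5.784110638158 ≈ 1,940,858.3246.

$1,940,858.32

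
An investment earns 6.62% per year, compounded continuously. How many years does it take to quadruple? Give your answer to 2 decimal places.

20.94 years

e^(0.0662t) = 4, so 0.0662t = ln 4 ≈ 1.3863.
t ≈ 1.3863/0.0662 ≈ 20.9410.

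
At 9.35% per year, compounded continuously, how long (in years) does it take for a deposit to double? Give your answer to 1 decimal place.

e^(0.0935t) = 2, so 0.0935t = ln 2 ≈ 0.69315.
t ≈ 0.69315/0.0935 ≈ 7.4133.

7.4 years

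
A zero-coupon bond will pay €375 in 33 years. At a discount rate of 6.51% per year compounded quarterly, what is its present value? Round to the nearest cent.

€44.52

Growth factor = (1 + 0.016275)^132 ≈ 8.42333306.
P = 375/8.42333306 ≈ 44.5192.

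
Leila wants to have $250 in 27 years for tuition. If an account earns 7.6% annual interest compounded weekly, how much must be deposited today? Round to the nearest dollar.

$32

Growth factor = (1 + 0.076/52)^1404 ≈ 7.77180096.
P = 250/7.77180096 ≈ 32.1676.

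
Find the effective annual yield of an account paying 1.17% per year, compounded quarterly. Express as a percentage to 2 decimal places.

EAR = (1 + 1.17%/4)^4 − 1 = (1 + 0.002925)^4 − 1.
(1 + 0.002925)^4 ≈ 1.011751, so EAR ≈ 1.17514%.

1.18%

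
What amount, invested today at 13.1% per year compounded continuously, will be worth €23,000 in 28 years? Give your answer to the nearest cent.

€587.13

P = A·e^(−rt) = 23,000·e^(−3.668).
e^(−3.668) ≈ 0.025527473873, so P ≈ 587.1319.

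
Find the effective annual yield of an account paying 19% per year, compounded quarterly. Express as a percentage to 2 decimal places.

One year is 4 periods at 0.0475 each: (1 + 0.0475)^4 ≈ 1.203971.
EAR = 1.203971 − 1 ≈ 20.39713%.

20.40%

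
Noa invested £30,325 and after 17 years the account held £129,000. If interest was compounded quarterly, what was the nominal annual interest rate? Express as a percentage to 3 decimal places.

(1 + r/4)^68 = 129,000/30,325 = 4.25392.
1 + r/4 = 4.25392^(1/68) ≈ 1.02152, so r/4 ≈ 0.0215201.
r ≈ 4·0.0215201 = 8.60802%.

8.608%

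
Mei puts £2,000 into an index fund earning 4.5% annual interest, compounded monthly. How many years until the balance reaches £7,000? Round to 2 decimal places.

We need (1 + 0.00375)^(12t) = 3.5, so 12t = ln 3.5 / ln 1.00375 ≈ 334.6961.
t ≈ 334.6961/12 = 27.8913 years.

27.89 years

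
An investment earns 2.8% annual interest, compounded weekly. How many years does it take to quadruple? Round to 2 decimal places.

49.52 years

(1 + 0.000538462)^(52t) = 4.
52t = ln 4 / ln(1 + 0.000538462) ≈ 1.3863/0.000538317 ≈ 2575.2398.
t ≈ 49.5238.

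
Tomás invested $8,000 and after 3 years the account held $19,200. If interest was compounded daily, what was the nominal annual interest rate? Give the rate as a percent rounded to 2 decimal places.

(1 + r/365)^1095 = 19,200/8,000 = 2.4.
1 + r/365 = 2.4^(1/1095) ≈ 1.0008, so r/365 ≈ 0.000799835.
r ≈ 365·0.000799835 = 29.19396%.

29.19%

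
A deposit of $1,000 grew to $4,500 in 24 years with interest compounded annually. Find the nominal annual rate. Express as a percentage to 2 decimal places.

6.47%

(1 + r)^24 = 4,500/1,000 = 4.5.
1 + r = 4.5^(1/24) ≈ 1.064675, so r ≈ 0.0646753.
r ≈ 6.46753%.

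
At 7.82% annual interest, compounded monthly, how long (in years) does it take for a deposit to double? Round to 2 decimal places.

8.89 years

(1 + 0.00651667)^(12t) = 2.
12t = ln 2 / ln(1 + 0.00651667) ≈ 0.69315/0.00649552 ≈ 106.7115.
t ≈ 8.8926.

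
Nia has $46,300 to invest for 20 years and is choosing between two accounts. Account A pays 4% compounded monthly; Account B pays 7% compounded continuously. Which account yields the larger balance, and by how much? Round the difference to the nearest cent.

Account B, by $84,850.21

A: (1 + 0.04/12)^240 ≈ 2.22258208697, so 46,300 × 2.22258208697 ≈ 102,905.5506.
B: e^(0.07·20) = e^1.4 ≈ 4.05519996684, so 46,300 × 4.05519996684 ≈ 187,755.7585.
Difference ≈ 84,850.2078 in favor of B.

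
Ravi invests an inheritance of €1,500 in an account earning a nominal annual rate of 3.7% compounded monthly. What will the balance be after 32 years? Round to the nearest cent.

Growth factor = (1 + 0.037/12)^384 ≈ 3.261471292.
A ≈ 1,500 × 3.261471292 ≈ 4,892.2069.

€4,892.21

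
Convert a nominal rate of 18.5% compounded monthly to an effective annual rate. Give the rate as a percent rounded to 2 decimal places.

EAR = (1 + 18.5%/12)^12 − 1 = (1 + 0.0154167)^12 − 1.
(1 + 0.0154167)^12 ≈ 1.201521, so EAR ≈ 20.15212%.

20.15%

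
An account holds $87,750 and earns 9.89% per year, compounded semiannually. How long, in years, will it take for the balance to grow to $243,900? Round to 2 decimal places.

(1 + 0.04945)^(2t) = 243,900/87,750 = 2.7795.
2t·ln(1 + 0.04945) = ln(2.7795); 2t = 1.0223/0.0482662 ≈ 21.1798.
t ≈ 10.5899 years.

10.59 years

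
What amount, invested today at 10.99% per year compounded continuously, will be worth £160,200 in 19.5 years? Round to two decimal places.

£18,790.91

P = A·e^(−rt) = 160,200·e^(−2.14305).
e^(−2.14305) ≈ 0.117296542437, so P ≈ 18,790.9061.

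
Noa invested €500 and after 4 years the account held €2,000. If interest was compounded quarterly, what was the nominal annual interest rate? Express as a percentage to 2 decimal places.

36.20%

(1 + r/4)^16 = 2,000/500 = 4.
1 + r/4 = 4^(1/16) ≈ 1.090508, so r/4 ≈ 0.0905077.
r ≈ 4·0.0905077 = 36.20309%.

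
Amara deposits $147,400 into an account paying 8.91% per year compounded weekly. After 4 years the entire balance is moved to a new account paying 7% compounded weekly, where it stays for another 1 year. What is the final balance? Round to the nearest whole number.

After 4 years at 8.91%: 147,400 × 1.42774319098 ≈ 210,449.3464.
Then 1 years at 7%: 210,449.3464 × 1.07245769611 ≈ 225,698.0211.

$225,698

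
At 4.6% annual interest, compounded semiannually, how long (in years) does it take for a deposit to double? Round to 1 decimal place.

(1 + 0.023)^(2t) = 2.
2t = ln 2 / ln(1 + 0.023) ≈ 0.69315/0.0227395 ≈ 30.4821.
t ≈ 15.2410.

15.2 years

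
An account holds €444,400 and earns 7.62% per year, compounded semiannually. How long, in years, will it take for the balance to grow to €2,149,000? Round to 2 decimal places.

21.07 years

We need (1 + 0.0381)^(2t) = 4.8357, so 2t = ln 4.8357 / ln 1.0381 ≈ 42.1488.
t ≈ 42.1488/2 = 21.0744 years.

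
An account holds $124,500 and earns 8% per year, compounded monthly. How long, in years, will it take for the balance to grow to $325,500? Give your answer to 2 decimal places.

We need (1 + 0.00666667)^(12t) = 2.6145, so 12t = ln 2.6145 / ln 1.006667 ≈ 144.6385.
t ≈ 144.6385/12 = 12.0532 years.

12.05 years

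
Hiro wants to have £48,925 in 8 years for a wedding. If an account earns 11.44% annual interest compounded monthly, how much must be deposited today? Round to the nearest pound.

£19,676

Periodic rate = 11.44%/12 = 0.00953333; 96 periods.
P = 48,925/(1 + 0.1144/12)^96 ≈ 48,925/2.4864725904 ≈ 19,676.4687.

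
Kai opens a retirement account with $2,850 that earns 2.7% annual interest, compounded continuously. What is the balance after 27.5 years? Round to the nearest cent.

$5,988.37

A = P·e^(rt) = 2,850·e^(0.027·27.5) = 2,850·e^0.7425.
e^0.7425 ≈ 2.101181909, so A ≈ 5,988.3684.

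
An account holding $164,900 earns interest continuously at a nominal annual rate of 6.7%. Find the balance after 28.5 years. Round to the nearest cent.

A = P·e^(rt) = 164,900·e^(0.067·28.5) = 164,900·e^1.9095.
e^1.9095 ≈ 6.749713098127, so A ≈ 1,113,027.6899.

$1,113,027.69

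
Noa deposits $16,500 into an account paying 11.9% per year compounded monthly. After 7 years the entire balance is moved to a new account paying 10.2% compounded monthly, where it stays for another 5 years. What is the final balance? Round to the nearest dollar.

$62,809

After 7 years at 11.9%: 16,500 × 2.2907901751 ≈ 37,798.0379.
Then 5 years at 10.2%: 37,798.0379 × 1.6617058658 ≈ 62,809.2213.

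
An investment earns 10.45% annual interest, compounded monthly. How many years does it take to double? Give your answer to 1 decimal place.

(1 + 0.00870833)^(12t) = 2.
12t = ln 2 / ln(1 + 0.00870833) ≈ 0.69315/0.00867063 ≈ 79.9419.
t ≈ 6.6618.

6.7 years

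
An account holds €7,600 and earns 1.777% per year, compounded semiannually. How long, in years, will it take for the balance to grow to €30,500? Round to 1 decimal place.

78.5 years

(1 + 0.008885)^(2t) = 30,500/7,600 = 4.0132.
2t·ln(1 + 0.008885) = ln(4.0132); 2t = 1.3896/0.00884576 ≈ 157.0898.
t ≈ 78.5449 years.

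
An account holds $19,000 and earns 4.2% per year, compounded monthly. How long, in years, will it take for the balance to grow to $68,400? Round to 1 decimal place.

(1 + 0.0035)^(12t) = 68,400/19,000 = 3.6.
12t·ln(1 + 0.0035) = ln(3.6); 12t = 1.2809/0.00349389 ≈ 366.6212.
t ≈ 30.5518 years.

30.6 years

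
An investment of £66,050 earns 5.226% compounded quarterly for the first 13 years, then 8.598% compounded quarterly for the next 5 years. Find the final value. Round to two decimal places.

Phase 1: 66,050·(1 + 0.013065)^52 ≈ 129,721.8135.
Phase 2: 129,721.8135·(1 + 0.021495)^20 ≈ 198,489.6726.

£198,489.67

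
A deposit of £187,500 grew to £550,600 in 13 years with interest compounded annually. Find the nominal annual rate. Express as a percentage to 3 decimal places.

8.639%

The 13-period growth factor is 550,600/187,500 = 2.93653.
r = 2.93653^(1/13) − 1 ≈ 0.0863939, i.e. 8.63939%.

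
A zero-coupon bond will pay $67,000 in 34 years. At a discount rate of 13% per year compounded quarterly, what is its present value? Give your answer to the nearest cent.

Growth factor = (1 + 0.0325)^136 ≈ 77.454776423.
P = 67,000/77.454776423 ≈ 865.0209.

$865.02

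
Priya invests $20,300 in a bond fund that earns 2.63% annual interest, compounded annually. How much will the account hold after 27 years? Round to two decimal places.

Annual rate = 2.63% = 0.0263; years = 27.
A = 20,300·(1 + 0.0263)^27 ≈ 20,300·2.0156117454 ≈ 40,916.9184.

$40,916.92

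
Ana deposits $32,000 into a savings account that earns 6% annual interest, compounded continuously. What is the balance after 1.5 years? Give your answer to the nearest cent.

$35,013.58

A = P·e^(rt) = 32,000·e^(0.06·1.5) = 32,000·e^0.09.
e^0.09 ≈ 1.0941742837, so A ≈ 35,013.5771.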